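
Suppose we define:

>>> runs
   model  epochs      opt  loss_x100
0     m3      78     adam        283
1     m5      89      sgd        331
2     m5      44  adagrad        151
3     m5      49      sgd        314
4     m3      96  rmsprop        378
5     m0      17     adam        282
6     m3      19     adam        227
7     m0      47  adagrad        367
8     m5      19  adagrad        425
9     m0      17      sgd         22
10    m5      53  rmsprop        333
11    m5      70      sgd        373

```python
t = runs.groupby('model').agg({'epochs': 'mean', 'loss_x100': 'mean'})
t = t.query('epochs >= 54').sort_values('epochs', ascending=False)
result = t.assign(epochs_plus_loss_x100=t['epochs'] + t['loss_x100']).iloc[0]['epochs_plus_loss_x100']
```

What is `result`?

360.333333333

group by model: mean(epochs), mean(loss_x100):
          epochs   loss_x100
model                       
m0     27.000000  223.666667
m3     64.333333  296.000000
m5     54.000000  321.166667
filter rows where epochs >= 54:
          epochs   loss_x100
model                       
m3     64.333333  296.000000
m5     54.000000  321.166667
sort by epochs descending:
          epochs   loss_x100
model                       
m3     64.333333  296.000000
m5     54.000000  321.166667
add column epochs_plus_loss_x100 = t['epochs'] + t['loss_x100']:
          epochs   loss_x100  epochs_plus_loss_x100
model                                              
m3     64.333333  296.000000             360.333333
m5     54.000000  321.166667             375.166667
value at position 0, column 'epochs_plus_loss_x100' → 360.333333333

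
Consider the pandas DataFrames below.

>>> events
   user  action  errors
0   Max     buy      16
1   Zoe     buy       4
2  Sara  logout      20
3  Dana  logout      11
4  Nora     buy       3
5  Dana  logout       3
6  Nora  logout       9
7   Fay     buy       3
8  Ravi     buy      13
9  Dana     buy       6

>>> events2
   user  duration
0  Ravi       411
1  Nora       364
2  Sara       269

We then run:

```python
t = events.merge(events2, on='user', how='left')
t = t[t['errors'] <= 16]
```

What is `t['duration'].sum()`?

1139.0

merge on 'user' (how='left') → 10 rows:
   user  action  errors  duration
0   Max     buy      16       NaN
1   Zoe     buy       4       NaN
2  Sara  logout      20     269.0
3  Dana  logout      11       NaN
4  Nora     buy       3     364.0
5  Dana  logout       3       NaN
6  Nora  logout       9     364.0
7   Fay     buy       3       NaN
8  Ravi     buy      13     411.0
9  Dana     buy       6       NaN
filter rows where errors <= 16:
   user  action  errors  duration
0   Max     buy      16       NaN
1   Zoe     buy       4       NaN
3  Dana  logout      11       NaN
4  Nora     buy       3     364.0
5  Dana  logout       3       NaN
6  Nora  logout       9     364.0
7   Fay     buy       3       NaN
8  Ravi     buy      13     411.0
9  Dana     buy       6       NaN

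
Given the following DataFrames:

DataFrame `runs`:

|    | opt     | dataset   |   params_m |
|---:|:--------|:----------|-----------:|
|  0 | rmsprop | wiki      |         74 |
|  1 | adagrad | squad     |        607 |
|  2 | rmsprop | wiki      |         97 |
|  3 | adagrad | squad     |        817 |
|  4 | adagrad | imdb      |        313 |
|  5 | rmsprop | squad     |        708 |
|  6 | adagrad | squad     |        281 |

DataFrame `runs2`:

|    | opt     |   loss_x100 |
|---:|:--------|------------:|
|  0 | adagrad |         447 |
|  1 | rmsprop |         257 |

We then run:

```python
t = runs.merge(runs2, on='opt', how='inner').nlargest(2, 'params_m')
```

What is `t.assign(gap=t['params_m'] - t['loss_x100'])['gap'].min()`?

370

merge on 'opt' (how='inner') → 7 rows:
       opt dataset  params_m  loss_x100
0  rmsprop    wiki        74        257
1  adagrad   squad       607        447
2  rmsprop    wiki        97        257
3  adagrad   squad       817        447
4  adagrad    imdb       313        447
5  rmsprop   squad       708        257
6  adagrad   squad       281        447
take 2 rows with largest params_m:
       opt dataset  params_m  loss_x100
3  adagrad   squad       817        447
5  rmsprop   squad       708        257
add column gap = t['params_m'] - t['loss_x100']:
       opt dataset  params_m  loss_x100  gap
3  adagrad   squad       817        447  370
5  rmsprop   squad       708        257  451
Finally, min of column 'gap' = 370.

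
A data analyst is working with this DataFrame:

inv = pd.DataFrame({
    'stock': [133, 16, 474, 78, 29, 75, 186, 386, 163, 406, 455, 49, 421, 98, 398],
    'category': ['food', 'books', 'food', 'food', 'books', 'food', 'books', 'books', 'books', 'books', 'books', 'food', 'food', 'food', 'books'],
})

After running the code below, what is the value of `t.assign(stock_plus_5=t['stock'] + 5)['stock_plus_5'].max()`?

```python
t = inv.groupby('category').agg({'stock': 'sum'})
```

group by category, sum of stock:
          stock
category       
books      2039
food       1328
add column stock_plus_5 = t['stock'] + 5:
          stock  stock_plus_5
category                     
books      2039          2044
food       1328          1333
Hence 2044.

2044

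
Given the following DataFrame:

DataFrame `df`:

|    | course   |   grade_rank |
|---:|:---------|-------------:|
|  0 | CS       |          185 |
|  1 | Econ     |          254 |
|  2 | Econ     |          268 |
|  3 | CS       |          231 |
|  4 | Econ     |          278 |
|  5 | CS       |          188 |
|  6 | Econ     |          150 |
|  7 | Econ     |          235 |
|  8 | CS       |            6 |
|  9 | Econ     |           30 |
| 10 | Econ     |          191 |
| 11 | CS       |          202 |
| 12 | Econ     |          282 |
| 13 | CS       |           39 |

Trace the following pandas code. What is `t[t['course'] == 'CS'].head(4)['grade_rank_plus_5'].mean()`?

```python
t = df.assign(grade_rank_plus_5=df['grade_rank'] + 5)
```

add column grade_rank_plus_5 = df['grade_rank'] + 5:
   course  grade_rank  grade_rank_plus_5
0      CS         185                190
1    Econ         254                259
2    Econ         268                273
3      CS         231                236
4    Econ         278                283
5      CS         188                193
6    Econ         150                155
7    Econ         235                240
8      CS           6                 11
9    Econ          30                 35
10   Econ         191                196
11     CS         202                207
12   Econ         282                287
13     CS          39                 44
filter rows where course == 'CS':
   course  grade_rank  grade_rank_plus_5
0      CS         185                190
3      CS         231                236
5      CS         188                193
8      CS           6                 11
11     CS         202                207
13     CS          39                 44
take first 4 rows:
  course  grade_rank  grade_rank_plus_5
0     CS         185                190
3     CS         231                236
5     CS         188                193
8     CS           6                 11
mean of column 'grade_rank_plus_5' → 157.5

157.5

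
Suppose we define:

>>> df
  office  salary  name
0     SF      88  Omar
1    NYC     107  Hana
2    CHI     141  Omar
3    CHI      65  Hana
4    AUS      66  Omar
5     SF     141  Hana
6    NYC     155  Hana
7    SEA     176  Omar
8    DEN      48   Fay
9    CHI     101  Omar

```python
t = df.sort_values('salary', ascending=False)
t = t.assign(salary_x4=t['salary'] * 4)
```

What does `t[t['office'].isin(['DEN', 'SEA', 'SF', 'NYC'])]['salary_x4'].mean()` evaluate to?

476.666666667

sort by salary descending:
  office  salary  name
7    SEA     176  Omar
6    NYC     155  Hana
2    CHI     141  Omar
5     SF     141  Hana
1    NYC     107  Hana
9    CHI     101  Omar
0     SF      88  Omar
4    AUS      66  Omar
3    CHI      65  Hana
8    DEN      48   Fay
add column salary_x4 = t['salary'] * 4:
  office  salary  name  salary_x4
7    SEA     176  Omar        704
6    NYC     155  Hana        620
2    CHI     141  Omar        564
5     SF     141  Hana        564
1    NYC     107  Hana        428
9    CHI     101  Omar        404
0     SF      88  Omar        352
4    AUS      66  Omar        264
3    CHI      65  Hana        260
8    DEN      48   Fay        192
filter rows where office in ['DEN', 'SEA', 'SF', 'NYC']:
  office  salary  name  salary_x4
7    SEA     176  Omar        704
6    NYC     155  Hana        620
5     SF     141  Hana        564
1    NYC     107  Hana        428
0     SF      88  Omar        352
8    DEN      48   Fay        192
mean of column 'salary_x4' → 476.666666667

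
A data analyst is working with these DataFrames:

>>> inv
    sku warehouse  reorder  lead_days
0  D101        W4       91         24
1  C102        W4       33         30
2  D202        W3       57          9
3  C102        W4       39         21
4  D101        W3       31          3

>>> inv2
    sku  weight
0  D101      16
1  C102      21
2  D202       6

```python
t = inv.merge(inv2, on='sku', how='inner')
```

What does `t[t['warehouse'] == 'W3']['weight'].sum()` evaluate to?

22

merge on 'sku' (how='inner') → 5 rows:
    sku warehouse  reorder  lead_days  weight
0  D101        W4       91         24      16
1  C102        W4       33         30      21
2  D202        W3       57          9       6
3  C102        W4       39         21      21
4  D101        W3       31          3      16
filter rows where warehouse == 'W3':
    sku warehouse  reorder  lead_days  weight
2  D202        W3       57          9       6
4  D101        W3       31          3      16
sum of column 'weight' → 22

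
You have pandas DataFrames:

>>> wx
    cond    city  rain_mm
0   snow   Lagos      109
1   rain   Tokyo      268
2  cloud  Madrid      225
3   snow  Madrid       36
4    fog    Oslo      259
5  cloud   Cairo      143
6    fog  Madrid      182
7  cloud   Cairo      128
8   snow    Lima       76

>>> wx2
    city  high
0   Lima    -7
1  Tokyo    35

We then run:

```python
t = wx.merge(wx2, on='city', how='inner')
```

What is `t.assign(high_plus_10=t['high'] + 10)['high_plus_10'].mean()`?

24.0

merge on 'city' (how='inner') → 2 rows:
   cond   city  rain_mm  high
0  rain  Tokyo      268    35
1  snow   Lima       76    -7
add column high_plus_10 = t['high'] + 10:
   cond   city  rain_mm  high  high_plus_10
0  rain  Tokyo      268    35            45
1  snow   Lima       76    -7             3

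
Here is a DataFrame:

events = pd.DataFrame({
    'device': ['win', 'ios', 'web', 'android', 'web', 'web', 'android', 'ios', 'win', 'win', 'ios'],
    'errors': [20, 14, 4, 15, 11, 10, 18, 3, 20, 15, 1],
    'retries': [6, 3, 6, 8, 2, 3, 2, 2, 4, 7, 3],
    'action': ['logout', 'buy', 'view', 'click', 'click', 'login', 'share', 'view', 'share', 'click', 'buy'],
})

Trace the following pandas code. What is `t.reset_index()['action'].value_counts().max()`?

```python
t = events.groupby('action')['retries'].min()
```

1

group by action, min of retries:
action
buy       3
click     2
login     3
logout    6
share     2
view      2
Name: retries, dtype: int64
reset_index():
   action  retries
0     buy        3
1   click        2
2   login        3
3  logout        6
4   share        2
5    view        2
value_counts of action:
action
buy       1
click     1
login     1
logout    1
share     1
view      1
Name: count, dtype: int64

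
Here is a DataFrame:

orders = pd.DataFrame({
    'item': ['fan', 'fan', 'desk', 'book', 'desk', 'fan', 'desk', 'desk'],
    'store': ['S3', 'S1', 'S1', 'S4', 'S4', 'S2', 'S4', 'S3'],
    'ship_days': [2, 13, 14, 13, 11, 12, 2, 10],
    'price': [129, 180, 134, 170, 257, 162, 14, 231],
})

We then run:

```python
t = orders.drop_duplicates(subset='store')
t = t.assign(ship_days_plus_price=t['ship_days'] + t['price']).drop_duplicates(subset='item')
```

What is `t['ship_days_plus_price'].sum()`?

314

drop duplicate store (keep=first):
   item store  ship_days  price
0   fan    S3          2    129
1   fan    S1         13    180
3  book    S4         13    170
5   fan    S2         12    162
add column ship_days_plus_price = t['ship_days'] + t['price']:
   item store  ship_days  price  ship_days_plus_price
0   fan    S3          2    129                   131
1   fan    S1         13    180                   193
3  book    S4         13    170                   183
5   fan    S2         12    162                   174
drop duplicate item (keep=first):
   item store  ship_days  price  ship_days_plus_price
0   fan    S3          2    129                   131
3  book    S4         13    170                   183
Hence 314.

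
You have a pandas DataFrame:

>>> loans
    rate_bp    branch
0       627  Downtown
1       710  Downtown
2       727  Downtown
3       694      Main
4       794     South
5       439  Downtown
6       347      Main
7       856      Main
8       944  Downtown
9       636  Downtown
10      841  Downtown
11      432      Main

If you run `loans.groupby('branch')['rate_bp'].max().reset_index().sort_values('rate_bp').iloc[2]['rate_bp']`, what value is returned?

944

group by branch, max of rate_bp:
branch
Downtown    944
Main        856
South       794
Name: rate_bp, dtype: int64
reset_index():
     branch  rate_bp
0  Downtown      944
1      Main      856
2     South      794
sort by rate_bp:
     branch  rate_bp
2     South      794
1      Main      856
0  Downtown      944
Taking the value at position 2, column 'rate_bp' gives 944.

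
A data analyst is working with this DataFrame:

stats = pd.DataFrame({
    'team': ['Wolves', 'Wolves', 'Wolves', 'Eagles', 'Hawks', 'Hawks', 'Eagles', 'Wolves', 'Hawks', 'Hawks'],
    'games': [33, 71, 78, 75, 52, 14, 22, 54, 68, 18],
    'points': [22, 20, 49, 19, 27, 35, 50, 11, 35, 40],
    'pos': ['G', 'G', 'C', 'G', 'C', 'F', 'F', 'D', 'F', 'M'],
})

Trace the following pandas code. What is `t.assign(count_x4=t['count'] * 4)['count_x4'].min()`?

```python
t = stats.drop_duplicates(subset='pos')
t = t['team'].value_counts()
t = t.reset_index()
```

drop duplicate pos (keep=first):
     team  games  points pos
0  Wolves     33      22   G
2  Wolves     78      49   C
5   Hawks     14      35   F
7  Wolves     54      11   D
9   Hawks     18      40   M
value_counts of team:
team
Wolves    3
Hawks     2
Name: count, dtype: int64
reset_index():
     team  count
0  Wolves      3
1   Hawks      2
add column count_x4 = t['count'] * 4:
     team  count  count_x4
0  Wolves      3        12
1   Hawks      2         8
min of column 'count_x4' → 8

8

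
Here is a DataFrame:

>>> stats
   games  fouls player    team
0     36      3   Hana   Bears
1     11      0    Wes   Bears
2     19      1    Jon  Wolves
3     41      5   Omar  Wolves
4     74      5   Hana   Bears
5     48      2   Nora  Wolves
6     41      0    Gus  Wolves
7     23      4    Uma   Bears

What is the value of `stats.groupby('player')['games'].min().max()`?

48

group by player, min of games:
player
Gus     41
Hana    36
Jon     19
Nora    48
Omar    41
Uma     23
Wes     11
Name: games, dtype: int64
Hence 48.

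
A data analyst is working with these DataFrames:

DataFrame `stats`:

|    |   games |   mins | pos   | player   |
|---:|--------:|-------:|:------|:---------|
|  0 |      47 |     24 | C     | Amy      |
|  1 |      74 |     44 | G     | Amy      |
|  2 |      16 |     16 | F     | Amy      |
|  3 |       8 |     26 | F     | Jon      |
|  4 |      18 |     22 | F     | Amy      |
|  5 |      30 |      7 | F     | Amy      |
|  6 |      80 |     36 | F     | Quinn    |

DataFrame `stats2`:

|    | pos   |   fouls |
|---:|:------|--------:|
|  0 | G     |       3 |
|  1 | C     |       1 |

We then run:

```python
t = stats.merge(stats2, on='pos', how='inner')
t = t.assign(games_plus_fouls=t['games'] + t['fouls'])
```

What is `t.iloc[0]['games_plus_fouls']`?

48

merge on 'pos' (how='inner') → 2 rows:
   games  mins pos player  fouls
0     47    24   C    Amy      1
1     74    44   G    Amy      3
add column games_plus_fouls = t['games'] + t['fouls']:
   games  mins pos player  fouls  games_plus_fouls
0     47    24   C    Amy      1                48
1     74    44   G    Amy      3                77
Hence 48.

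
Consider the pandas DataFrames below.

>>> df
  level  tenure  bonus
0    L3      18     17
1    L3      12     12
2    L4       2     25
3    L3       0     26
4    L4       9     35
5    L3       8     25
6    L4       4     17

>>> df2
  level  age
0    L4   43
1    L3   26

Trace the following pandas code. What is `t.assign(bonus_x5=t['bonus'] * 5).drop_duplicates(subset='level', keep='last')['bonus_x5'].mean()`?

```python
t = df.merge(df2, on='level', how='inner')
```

105.0

merge on 'level' (how='inner') → 7 rows:
  level  tenure  bonus  age
0    L3      18     17   26
1    L3      12     12   26
2    L4       2     25   43
3    L3       0     26   26
4    L4       9     35   43
5    L3       8     25   26
6    L4       4     17   43
add column bonus_x5 = t['bonus'] * 5:
  level  tenure  bonus  age  bonus_x5
0    L3      18     17   26        85
1    L3      12     12   26        60
2    L4       2     25   43       125
3    L3       0     26   26       130
4    L4       9     35   43       175
5    L3       8     25   26       125
6    L4       4     17   43        85
drop duplicate level (keep=last):
  level  tenure  bonus  age  bonus_x5
5    L3       8     25   26       125
6    L4       4     17   43        85
Hence 105.0.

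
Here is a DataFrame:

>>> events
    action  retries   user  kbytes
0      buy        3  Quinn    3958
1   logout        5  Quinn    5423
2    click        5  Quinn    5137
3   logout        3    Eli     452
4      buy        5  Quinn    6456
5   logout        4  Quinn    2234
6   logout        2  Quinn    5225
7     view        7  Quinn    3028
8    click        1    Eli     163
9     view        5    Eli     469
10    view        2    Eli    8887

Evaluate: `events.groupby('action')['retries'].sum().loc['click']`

group by action, sum of retries:
action
buy        8
click      6
logout    14
view      14
Name: retries, dtype: int64
So loc['click'] = 6.

6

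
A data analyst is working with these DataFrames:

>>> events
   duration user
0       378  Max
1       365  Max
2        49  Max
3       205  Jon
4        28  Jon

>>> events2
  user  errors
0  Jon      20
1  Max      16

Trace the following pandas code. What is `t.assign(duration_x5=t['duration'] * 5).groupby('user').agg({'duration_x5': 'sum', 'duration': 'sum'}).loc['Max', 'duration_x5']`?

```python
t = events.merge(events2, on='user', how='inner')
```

3960

merge on 'user' (how='inner') → 5 rows:
   duration user  errors
0       378  Max      16
1       365  Max      16
2        49  Max      16
3       205  Jon      20
4        28  Jon      20
add column duration_x5 = t['duration'] * 5:
   duration user  errors  duration_x5
0       378  Max      16         1890
1       365  Max      16         1825
2        49  Max      16          245
3       205  Jon      20         1025
4        28  Jon      20          140
group by user: sum(duration_x5), sum(duration):
      duration_x5  duration
user                       
Jon          1165       233
Max          3960       792
Taking the value at row 'Max', column 'duration_x5' gives 3960.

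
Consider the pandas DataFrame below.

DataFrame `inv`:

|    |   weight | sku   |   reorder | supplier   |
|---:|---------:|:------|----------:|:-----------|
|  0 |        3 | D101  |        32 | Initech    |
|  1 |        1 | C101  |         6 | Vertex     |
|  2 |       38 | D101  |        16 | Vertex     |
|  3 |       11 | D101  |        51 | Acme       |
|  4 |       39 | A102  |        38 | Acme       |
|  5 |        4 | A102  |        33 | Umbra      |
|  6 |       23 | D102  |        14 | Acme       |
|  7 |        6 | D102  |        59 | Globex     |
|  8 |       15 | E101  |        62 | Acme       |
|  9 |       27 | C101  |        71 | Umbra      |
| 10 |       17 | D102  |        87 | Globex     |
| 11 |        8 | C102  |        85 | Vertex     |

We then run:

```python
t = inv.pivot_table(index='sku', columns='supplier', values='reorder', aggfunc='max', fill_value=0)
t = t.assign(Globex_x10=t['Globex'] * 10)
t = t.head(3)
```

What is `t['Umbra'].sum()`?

pivot: rows=sku, cols=supplier, max(reorder):
supplier  Acme  Globex  Initech  Umbra  Vertex
sku                                           
A102        38       0        0     33       0
C101         0       0        0     71       6
C102         0       0        0      0      85
D101        51       0       32      0      16
D102        14      87        0      0       0
E101        62       0        0      0       0
add column Globex_x10 = t['Globex'] * 10:
supplier  Acme  Globex  Initech  Umbra  Vertex  Globex_x10
sku                                                       
A102        38       0        0     33       0           0
C101         0       0        0     71       6           0
C102         0       0        0      0      85           0
D101        51       0       32      0      16           0
D102        14      87        0      0       0         870
E101        62       0        0      0       0           0
take first 3 rows:
supplier  Acme  Globex  Initech  Umbra  Vertex  Globex_x10
sku                                                       
A102        38       0        0     33       0           0
C101         0       0        0     71       6           0
C102         0       0        0      0      85           0

104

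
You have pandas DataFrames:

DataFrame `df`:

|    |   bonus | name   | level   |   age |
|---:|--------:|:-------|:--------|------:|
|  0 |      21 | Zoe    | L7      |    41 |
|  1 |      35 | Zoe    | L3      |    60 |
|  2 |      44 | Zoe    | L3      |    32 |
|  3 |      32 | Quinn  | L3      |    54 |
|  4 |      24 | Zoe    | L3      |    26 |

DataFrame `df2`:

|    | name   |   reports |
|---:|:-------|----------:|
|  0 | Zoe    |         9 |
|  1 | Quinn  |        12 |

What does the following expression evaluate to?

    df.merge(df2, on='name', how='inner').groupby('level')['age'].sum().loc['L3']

merge on 'name' (how='inner') → 5 rows:
   bonus   name level  age  reports
0     21    Zoe    L7   41        9
1     35    Zoe    L3   60        9
2     44    Zoe    L3   32        9
3     32  Quinn    L3   54       12
4     24    Zoe    L3   26        9
group by level, sum of age:
level
L3    172
L7     41
Name: age, dtype: int64
Then the value at index 'L3': 172

172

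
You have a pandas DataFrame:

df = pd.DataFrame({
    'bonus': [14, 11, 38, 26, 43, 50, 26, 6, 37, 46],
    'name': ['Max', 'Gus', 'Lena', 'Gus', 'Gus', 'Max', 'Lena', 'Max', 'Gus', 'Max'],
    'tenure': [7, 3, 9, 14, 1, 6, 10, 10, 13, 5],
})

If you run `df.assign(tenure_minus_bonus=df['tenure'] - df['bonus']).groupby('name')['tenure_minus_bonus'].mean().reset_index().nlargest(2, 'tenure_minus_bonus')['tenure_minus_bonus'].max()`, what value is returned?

-21.5

add column tenure_minus_bonus = df['tenure'] - df['bonus']:
   bonus  name  tenure  tenure_minus_bonus
0     14   Max       7                  -7
1     11   Gus       3                  -8
2     38  Lena       9                 -29
3     26   Gus      14                 -12
4     43   Gus       1                 -42
5     50   Max       6                 -44
6     26  Lena      10                 -16
7      6   Max      10                   4
8     37   Gus      13                 -24
9     46   Max       5                 -41
group by name, mean of tenure_minus_bonus:
name
Gus    -21.5
Lena   -22.5
Max    -22.0
Name: tenure_minus_bonus, dtype: float64
reset_index():
   name  tenure_minus_bonus
0   Gus               -21.5
1  Lena               -22.5
2   Max               -22.0
take 2 rows with largest tenure_minus_bonus:
  name  tenure_minus_bonus
0  Gus               -21.5
2  Max               -22.0
Finally, max of column 'tenure_minus_bonus' = -21.5.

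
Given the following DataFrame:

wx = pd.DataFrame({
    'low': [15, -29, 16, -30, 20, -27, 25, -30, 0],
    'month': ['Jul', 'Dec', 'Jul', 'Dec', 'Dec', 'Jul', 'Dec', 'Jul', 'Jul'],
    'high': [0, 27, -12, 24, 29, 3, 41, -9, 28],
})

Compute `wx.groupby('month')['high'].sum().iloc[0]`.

121

group by month, sum of high:
month
Dec    121
Jul     10
Name: high, dtype: int64
value at position 0 → 121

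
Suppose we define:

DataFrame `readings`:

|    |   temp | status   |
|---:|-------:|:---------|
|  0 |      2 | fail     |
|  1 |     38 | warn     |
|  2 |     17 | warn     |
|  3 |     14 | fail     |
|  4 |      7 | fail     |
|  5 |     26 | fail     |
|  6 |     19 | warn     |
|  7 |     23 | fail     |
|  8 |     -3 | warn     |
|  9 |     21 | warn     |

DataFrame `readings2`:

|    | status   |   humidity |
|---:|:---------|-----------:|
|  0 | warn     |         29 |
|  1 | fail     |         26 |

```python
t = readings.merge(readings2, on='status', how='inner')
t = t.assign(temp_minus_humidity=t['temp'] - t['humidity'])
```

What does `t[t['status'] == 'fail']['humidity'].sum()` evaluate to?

merge on 'status' (how='inner') → 10 rows:
   temp status  humidity
0     2   fail        26
1    38   warn        29
2    17   warn        29
3    14   fail        26
4     7   fail        26
5    26   fail        26
6    19   warn        29
7    23   fail        26
8    -3   warn        29
9    21   warn        29
add column temp_minus_humidity = t['temp'] - t['humidity']:
   temp status  humidity  temp_minus_humidity
0     2   fail        26                  -24
1    38   warn        29                    9
2    17   warn        29                  -12
3    14   fail        26                  -12
4     7   fail        26                  -19
5    26   fail        26                    0
6    19   warn        29                  -10
7    23   fail        26                   -3
8    -3   warn        29                  -32
9    21   warn        29                   -8
filter rows where status == 'fail':
   temp status  humidity  temp_minus_humidity
0     2   fail        26                  -24
3    14   fail        26                  -12
4     7   fail        26                  -19
5    26   fail        26                    0
7    23   fail        26                   -3

130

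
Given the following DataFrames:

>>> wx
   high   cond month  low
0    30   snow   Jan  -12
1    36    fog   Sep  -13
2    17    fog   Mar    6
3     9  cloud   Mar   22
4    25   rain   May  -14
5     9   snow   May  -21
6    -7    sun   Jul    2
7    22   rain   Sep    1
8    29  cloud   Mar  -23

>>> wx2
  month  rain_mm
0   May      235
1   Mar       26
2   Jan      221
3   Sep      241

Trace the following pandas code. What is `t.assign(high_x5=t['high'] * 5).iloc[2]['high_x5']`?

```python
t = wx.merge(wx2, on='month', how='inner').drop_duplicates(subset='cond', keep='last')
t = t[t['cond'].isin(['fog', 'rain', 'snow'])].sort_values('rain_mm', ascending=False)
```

merge on 'month' (how='inner') → 8 rows:
   high   cond month  low  rain_mm
0    30   snow   Jan  -12      221
1    36    fog   Sep  -13      241
2    17    fog   Mar    6       26
3     9  cloud   Mar   22       26
4    25   rain   May  -14      235
5     9   snow   May  -21      235
6    22   rain   Sep    1      241
7    29  cloud   Mar  -23       26
drop duplicate cond (keep=last):
   high   cond month  low  rain_mm
2    17    fog   Mar    6       26
5     9   snow   May  -21      235
6    22   rain   Sep    1      241
7    29  cloud   Mar  -23       26
filter rows where cond in ['fog', 'rain', 'snow']:
   high  cond month  low  rain_mm
2    17   fog   Mar    6       26
5     9  snow   May  -21      235
6    22  rain   Sep    1      241
sort by rain_mm descending:
   high  cond month  low  rain_mm
6    22  rain   Sep    1      241
5     9  snow   May  -21      235
2    17   fog   Mar    6       26
add column high_x5 = t['high'] * 5:
   high  cond month  low  rain_mm  high_x5
6    22  rain   Sep    1      241      110
5     9  snow   May  -21      235       45
2    17   fog   Mar    6       26       85
Taking the value at position 2, column 'high_x5' gives 85.

85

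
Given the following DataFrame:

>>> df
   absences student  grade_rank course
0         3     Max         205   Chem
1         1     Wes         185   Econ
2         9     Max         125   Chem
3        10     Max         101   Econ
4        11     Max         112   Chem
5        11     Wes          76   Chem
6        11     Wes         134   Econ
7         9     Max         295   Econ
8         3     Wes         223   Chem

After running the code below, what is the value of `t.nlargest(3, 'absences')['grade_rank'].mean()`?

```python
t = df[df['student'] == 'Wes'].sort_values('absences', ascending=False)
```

144.333333333

filter rows where student == 'Wes':
   absences student  grade_rank course
1         1     Wes         185   Econ
5        11     Wes          76   Chem
6        11     Wes         134   Econ
8         3     Wes         223   Chem
sort by absences descending:
   absences student  grade_rank course
5        11     Wes          76   Chem
6        11     Wes         134   Econ
8         3     Wes         223   Chem
1         1     Wes         185   Econ
take 3 rows with largest absences:
   absences student  grade_rank course
5        11     Wes          76   Chem
6        11     Wes         134   Econ
8         3     Wes         223   Chem
So mean() = 144.333333333.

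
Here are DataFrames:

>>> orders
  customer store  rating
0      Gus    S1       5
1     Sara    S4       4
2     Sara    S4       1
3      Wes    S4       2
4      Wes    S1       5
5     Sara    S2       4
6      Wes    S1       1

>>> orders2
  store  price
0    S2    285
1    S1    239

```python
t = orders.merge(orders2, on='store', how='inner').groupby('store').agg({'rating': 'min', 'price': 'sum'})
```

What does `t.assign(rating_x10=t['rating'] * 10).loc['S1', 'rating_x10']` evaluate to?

10

merge on 'store' (how='inner') → 4 rows:
  customer store  rating  price
0      Gus    S1       5    239
1      Wes    S1       5    239
2     Sara    S2       4    285
3      Wes    S1       1    239
group by store: min(rating), sum(price):
       rating  price
store               
S1          1    717
S2          4    285
add column rating_x10 = t['rating'] * 10:
       rating  price  rating_x10
store                           
S1          1    717          10
S2          4    285          40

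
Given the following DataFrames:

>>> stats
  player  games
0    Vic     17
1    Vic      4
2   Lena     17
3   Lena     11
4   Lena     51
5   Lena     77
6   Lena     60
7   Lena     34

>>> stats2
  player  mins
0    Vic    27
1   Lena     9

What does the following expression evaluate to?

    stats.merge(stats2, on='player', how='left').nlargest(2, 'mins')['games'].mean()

10.5

merge on 'player' (how='left') → 8 rows:
  player  games  mins
0    Vic     17    27
1    Vic      4    27
2   Lena     17     9
3   Lena     11     9
4   Lena     51     9
5   Lena     77     9
6   Lena     60     9
7   Lena     34     9
take 2 rows with largest mins:
  player  games  mins
0    Vic     17    27
1    Vic      4    27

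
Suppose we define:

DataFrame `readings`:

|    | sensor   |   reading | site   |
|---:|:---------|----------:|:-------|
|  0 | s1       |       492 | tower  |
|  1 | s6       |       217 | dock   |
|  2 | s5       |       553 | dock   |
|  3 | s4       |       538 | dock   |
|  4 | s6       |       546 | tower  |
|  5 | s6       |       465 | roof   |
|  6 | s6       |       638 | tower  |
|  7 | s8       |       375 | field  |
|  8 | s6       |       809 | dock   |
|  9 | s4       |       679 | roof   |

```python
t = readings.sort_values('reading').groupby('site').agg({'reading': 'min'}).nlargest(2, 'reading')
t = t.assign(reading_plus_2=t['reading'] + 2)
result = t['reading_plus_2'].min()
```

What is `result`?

sort by reading:
  sensor  reading   site
1     s6      217   dock
7     s8      375  field
5     s6      465   roof
0     s1      492  tower
3     s4      538   dock
4     s6      546  tower
2     s5      553   dock
6     s6      638  tower
9     s4      679   roof
8     s6      809   dock
group by site, min of reading:
       reading
site          
dock       217
field      375
roof       465
tower      492
take 2 rows with largest reading:
       reading
site          
tower      492
roof       465
add column reading_plus_2 = t['reading'] + 2:
       reading  reading_plus_2
site                          
tower      492             494
roof       465             467
Finally, min of column 'reading_plus_2' = 467.

467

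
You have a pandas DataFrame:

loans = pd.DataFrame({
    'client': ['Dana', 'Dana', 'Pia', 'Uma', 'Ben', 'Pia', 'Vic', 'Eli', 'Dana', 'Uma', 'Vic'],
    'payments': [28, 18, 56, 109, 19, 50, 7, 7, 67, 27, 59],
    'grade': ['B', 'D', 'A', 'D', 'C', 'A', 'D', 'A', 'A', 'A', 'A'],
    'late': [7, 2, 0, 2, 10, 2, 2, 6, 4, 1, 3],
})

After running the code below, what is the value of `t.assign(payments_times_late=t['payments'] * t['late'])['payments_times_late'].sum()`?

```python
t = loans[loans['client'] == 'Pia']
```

100

filter rows where client == 'Pia':
  client  payments grade  late
2    Pia        56     A     0
5    Pia        50     A     2
add column payments_times_late = t['payments'] * t['late']:
  client  payments grade  late  payments_times_late
2    Pia        56     A     0                    0
5    Pia        50     A     2                  100
Hence 100.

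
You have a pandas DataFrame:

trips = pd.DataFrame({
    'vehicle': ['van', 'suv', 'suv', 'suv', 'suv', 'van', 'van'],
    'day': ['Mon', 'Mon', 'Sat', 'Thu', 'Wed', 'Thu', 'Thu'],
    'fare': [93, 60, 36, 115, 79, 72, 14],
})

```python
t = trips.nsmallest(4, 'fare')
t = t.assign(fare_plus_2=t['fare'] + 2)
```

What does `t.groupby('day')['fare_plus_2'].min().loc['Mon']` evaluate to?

62

take 4 rows with smallest fare:
  vehicle  day  fare
6     van  Thu    14
2     suv  Sat    36
1     suv  Mon    60
5     van  Thu    72
add column fare_plus_2 = t['fare'] + 2:
  vehicle  day  fare  fare_plus_2
6     van  Thu    14           16
2     suv  Sat    36           38
1     suv  Mon    60           62
5     van  Thu    72           74
group by day, min of fare_plus_2:
day
Mon    62
Sat    38
Thu    16
Name: fare_plus_2, dtype: int64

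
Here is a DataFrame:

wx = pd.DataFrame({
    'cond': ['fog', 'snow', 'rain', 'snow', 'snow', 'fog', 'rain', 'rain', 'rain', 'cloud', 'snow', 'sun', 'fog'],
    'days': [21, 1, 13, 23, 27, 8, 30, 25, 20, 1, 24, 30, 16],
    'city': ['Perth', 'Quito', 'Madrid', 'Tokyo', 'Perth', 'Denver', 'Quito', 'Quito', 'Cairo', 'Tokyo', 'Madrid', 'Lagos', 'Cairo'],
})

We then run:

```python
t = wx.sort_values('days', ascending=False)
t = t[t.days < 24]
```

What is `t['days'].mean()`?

12.875

sort by days descending:
     cond  days    city
6    rain    30   Quito
11    sun    30   Lagos
4    snow    27   Perth
7    rain    25   Quito
10   snow    24  Madrid
3    snow    23   Tokyo
0     fog    21   Perth
8    rain    20   Cairo
12    fog    16   Cairo
2    rain    13  Madrid
5     fog     8  Denver
1    snow     1   Quito
9   cloud     1   Tokyo
filter rows where days < 24:
     cond  days    city
3    snow    23   Tokyo
0     fog    21   Perth
8    rain    20   Cairo
12    fog    16   Cairo
2    rain    13  Madrid
5     fog     8  Denver
1    snow     1   Quito
9   cloud     1   Tokyo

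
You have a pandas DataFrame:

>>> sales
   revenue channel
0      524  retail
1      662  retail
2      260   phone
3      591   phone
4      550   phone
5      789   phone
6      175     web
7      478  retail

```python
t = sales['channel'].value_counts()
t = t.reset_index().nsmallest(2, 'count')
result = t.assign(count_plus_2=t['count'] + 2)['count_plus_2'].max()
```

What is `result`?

value_counts of channel:
channel
phone     4
retail    3
web       1
Name: count, dtype: int64
reset_index():
  channel  count
0   phone      4
1  retail      3
2     web      1
take 2 rows with smallest count:
  channel  count
2     web      1
1  retail      3
add column count_plus_2 = t['count'] + 2:
  channel  count  count_plus_2
2     web      1             3
1  retail      3             5

5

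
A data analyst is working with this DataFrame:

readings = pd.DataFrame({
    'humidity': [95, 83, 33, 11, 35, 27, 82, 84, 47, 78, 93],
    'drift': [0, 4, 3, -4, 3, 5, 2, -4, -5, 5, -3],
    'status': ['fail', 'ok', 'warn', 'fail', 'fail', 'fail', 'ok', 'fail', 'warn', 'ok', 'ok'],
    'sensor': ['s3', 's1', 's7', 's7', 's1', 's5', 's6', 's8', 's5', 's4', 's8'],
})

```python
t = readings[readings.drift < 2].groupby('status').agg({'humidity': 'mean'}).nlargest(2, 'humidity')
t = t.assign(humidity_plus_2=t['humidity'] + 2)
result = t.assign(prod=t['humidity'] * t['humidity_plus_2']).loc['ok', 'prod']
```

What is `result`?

filter rows where drift < 2:
    humidity  drift status sensor
0         95      0   fail     s3
3         11     -4   fail     s7
7         84     -4   fail     s8
8         47     -5   warn     s5
10        93     -3     ok     s8
group by status, mean of humidity:
         humidity
status           
fail    63.333333
ok      93.000000
warn    47.000000
take 2 rows with largest humidity:
         humidity
status           
ok      93.000000
fail    63.333333
add column humidity_plus_2 = t['humidity'] + 2:
         humidity  humidity_plus_2
status                            
ok      93.000000        95.000000
fail    63.333333        65.333333
add column prod = t['humidity'] * t['humidity_plus_2']:
         humidity  humidity_plus_2         prod
status                                         
ok      93.000000        95.000000  8835.000000
fail    63.333333        65.333333  4137.777778
Finally, value at row 'ok', column 'prod' = 8835.0.

8835.0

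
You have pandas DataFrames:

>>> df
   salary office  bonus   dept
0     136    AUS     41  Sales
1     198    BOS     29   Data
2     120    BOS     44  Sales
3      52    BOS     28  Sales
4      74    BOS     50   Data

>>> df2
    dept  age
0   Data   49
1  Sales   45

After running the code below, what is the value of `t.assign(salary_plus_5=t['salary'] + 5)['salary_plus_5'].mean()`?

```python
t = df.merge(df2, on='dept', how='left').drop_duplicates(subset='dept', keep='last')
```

68.0

merge on 'dept' (how='left') → 5 rows:
   salary office  bonus   dept  age
0     136    AUS     41  Sales   45
1     198    BOS     29   Data   49
2     120    BOS     44  Sales   45
3      52    BOS     28  Sales   45
4      74    BOS     50   Data   49
drop duplicate dept (keep=last):
   salary office  bonus   dept  age
3      52    BOS     28  Sales   45
4      74    BOS     50   Data   49
add column salary_plus_5 = t['salary'] + 5:
   salary office  bonus   dept  age  salary_plus_5
3      52    BOS     28  Sales   45             57
4      74    BOS     50   Data   49             79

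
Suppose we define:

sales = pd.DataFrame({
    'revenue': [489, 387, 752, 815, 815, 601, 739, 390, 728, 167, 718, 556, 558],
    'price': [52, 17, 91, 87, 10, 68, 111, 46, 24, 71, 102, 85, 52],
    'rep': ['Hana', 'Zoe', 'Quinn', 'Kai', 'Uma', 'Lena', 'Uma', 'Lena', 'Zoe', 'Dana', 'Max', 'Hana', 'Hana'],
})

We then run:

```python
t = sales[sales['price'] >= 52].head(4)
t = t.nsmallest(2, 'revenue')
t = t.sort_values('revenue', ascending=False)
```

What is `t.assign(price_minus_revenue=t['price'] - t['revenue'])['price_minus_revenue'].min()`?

filter rows where price >= 52:
    revenue  price    rep
0       489     52   Hana
2       752     91  Quinn
3       815     87    Kai
5       601     68   Lena
6       739    111    Uma
9       167     71   Dana
10      718    102    Max
11      556     85   Hana
12      558     52   Hana
take first 4 rows:
   revenue  price    rep
0      489     52   Hana
2      752     91  Quinn
3      815     87    Kai
5      601     68   Lena
take 2 rows with smallest revenue:
   revenue  price   rep
0      489     52  Hana
5      601     68  Lena
sort by revenue descending:
   revenue  price   rep
5      601     68  Lena
0      489     52  Hana
add column price_minus_revenue = t['price'] - t['revenue']:
   revenue  price   rep  price_minus_revenue
5      601     68  Lena                 -533
0      489     52  Hana                 -437
Hence -533.

-533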